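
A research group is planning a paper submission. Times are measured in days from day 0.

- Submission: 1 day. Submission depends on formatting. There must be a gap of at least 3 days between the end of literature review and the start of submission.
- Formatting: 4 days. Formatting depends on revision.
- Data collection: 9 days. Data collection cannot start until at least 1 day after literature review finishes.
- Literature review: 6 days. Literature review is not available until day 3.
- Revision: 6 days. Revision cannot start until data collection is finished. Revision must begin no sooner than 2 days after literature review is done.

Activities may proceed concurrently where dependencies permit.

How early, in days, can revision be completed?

Literature review waits on its own release at day 3, so it starts at day 3 and finishes at 3 + 6 = day 9.
Data collection waits on literature review (finishes day 9, plus 1-day gap → day 10), so it starts at day 10 and finishes at 10 + 9 = day 19.
Revision has to wait for data collection (finishes day 19); literature review (finishes day 9, plus 2-day gap → day 11). The latest of these is day 19, so revision runs day 19 to 19 + 6 = day 25.

25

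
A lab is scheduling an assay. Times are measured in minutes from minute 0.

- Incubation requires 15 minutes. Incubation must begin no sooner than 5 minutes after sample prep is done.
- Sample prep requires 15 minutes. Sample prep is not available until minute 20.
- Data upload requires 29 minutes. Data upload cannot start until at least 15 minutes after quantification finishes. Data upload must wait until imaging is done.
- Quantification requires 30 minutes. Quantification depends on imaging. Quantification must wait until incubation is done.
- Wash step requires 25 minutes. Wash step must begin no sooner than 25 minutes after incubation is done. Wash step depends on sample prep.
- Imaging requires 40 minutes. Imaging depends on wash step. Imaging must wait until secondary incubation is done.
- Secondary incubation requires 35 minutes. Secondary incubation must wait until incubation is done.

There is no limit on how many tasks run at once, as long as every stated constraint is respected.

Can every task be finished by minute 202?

Sample prep cannot begin until its own release at minute 20. It runs from minute 20 to 20 + 15 = minute 35.
Incubation cannot begin until sample prep (finishes minute 35, plus 5-minute gap → minute 40). It runs from minute 40 to 40 + 15 = minute 55.
Secondary incubation cannot begin until incubation (finishes minute 55). It runs from minute 55 to 55 + 35 = minute 90.
Wash step needs all of incubation (finishes minute 55, plus 25-minute gap → minute 80); sample prep (finishes minute 35). That puts its earliest start at minute 80; it finishes at 80 + 25 = minute 105.
Imaging needs all of wash step (finishes minute 105); secondary incubation (finishes minute 90). That puts its earliest start at minute 105; it finishes at 105 + 40 = minute 145.
Quantification cannot start until imaging (finishes minute 145); incubation (finishes minute 55). The controlling bound is minute 145, so quantification finishes at 145 + 30 = minute 175.
For data upload: quantification (finishes minute 175, plus 15-minute gap → minute 190); imaging (finishes minute 145). Taking the maximum gives a start of minute 190, and it finishes at 190 + 29 = minute 219.
The earliest everything can be done is minute 219, which is after the deadline of 202, so it is not possible.

No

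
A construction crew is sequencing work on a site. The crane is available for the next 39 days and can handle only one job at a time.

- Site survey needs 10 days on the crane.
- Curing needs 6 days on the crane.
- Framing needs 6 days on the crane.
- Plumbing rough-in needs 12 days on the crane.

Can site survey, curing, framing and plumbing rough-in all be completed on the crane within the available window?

Running back to back, the jobs need 10 + 6 + 6 + 12 = 34 days on the crane.
Since 34 ≤ 39, they fit within the window.

Yes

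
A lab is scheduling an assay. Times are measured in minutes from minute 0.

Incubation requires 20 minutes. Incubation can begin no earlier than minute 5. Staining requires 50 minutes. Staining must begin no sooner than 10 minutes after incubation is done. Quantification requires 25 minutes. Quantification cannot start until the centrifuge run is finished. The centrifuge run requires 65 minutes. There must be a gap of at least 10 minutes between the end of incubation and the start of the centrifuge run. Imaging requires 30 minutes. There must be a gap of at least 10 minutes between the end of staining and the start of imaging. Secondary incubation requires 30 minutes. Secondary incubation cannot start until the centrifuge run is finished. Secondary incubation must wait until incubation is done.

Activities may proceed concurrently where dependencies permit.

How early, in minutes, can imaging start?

After its own release at minute 5, incubation can start at minute 5 and finishes at minute 25.
After incubation (finishes minute 25, plus 10-minute gap → minute 35), staining can start at minute 35 and finishes at minute 85.
Imaging waits on staining (finishes minute 85, plus 10-minute gap → minute 95), so the earliest it can start is minute 95.

95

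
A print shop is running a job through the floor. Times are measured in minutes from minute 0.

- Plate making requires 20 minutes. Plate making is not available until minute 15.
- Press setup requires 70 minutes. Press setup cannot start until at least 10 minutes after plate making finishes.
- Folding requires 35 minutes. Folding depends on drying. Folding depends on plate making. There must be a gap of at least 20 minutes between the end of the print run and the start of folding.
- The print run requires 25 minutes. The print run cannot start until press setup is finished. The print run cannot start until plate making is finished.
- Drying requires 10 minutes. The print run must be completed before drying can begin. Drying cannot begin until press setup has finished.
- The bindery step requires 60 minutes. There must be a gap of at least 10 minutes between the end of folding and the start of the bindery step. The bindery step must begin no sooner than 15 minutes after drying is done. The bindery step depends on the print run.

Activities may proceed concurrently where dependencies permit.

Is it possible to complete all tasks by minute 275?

Yes

After its own release at minute 15, plate making can start at minute 15 and finishes at minute 35.
Press setup cannot begin until plate making (finishes minute 35, plus 10-minute gap → minute 45). It runs from minute 45 to 45 + 70 = minute 115.
The print run needs all of press setup (finishes minute 115); plate making (finishes minute 35). That puts its earliest start at minute 115; it finishes at 115 + 25 = minute 140.
Drying needs all of the print run (finishes minute 140); press setup (finishes minute 115). That puts its earliest start at minute 140; it finishes at 140 + 10 = minute 150.
Folding needs all of drying (finishes minute 150); plate making (finishes minute 35); the print run (finishes minute 140, plus 20-minute gap → minute 160). That puts its earliest start at minute 160; it finishes at 160 + 35 = minute 195.
The bindery step has to wait for folding (finishes minute 195, plus 10-minute gap → minute 205); drying (finishes minute 150, plus 15-minute gap → minute 165); the print run (finishes minute 140). The latest of these is minute 205, so the bindery step runs minute 205 to 205 + 60 = minute 265.
Every task is finished by minute 265, which is no later than the deadline of 275, so the schedule is feasible.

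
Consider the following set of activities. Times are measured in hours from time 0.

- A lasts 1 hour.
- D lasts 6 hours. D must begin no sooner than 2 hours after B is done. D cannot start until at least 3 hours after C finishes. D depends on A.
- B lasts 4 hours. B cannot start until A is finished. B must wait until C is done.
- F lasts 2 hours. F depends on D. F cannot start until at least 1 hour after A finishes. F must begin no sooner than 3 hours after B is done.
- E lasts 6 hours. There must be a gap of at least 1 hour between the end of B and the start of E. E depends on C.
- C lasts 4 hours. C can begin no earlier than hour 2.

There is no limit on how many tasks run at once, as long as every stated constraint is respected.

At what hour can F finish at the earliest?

C waits on its own release at hour 2, so it starts at hour 2 and finishes at 2 + 4 = hour 6.
Nothing blocks A, so it runs from hour 0 to hour 1.
For B: A (finishes hour 1); C (finishes hour 6). Taking the maximum gives a start of hour 6, and it finishes at 6 + 4 = hour 10.
D needs all of B (finishes hour 10, plus 2-hour gap → hour 12); C (finishes hour 6, plus 3-hour gap → hour 9); A (finishes hour 1). That puts its earliest start at hour 12; it finishes at 12 + 6 = hour 18.
F cannot start until D (finishes hour 18); A (finishes hour 1, plus 1-hour gap → hour 2); B (finishes hour 10, plus 3-hour gap → hour 13). The controlling bound is hour 18, so F finishes at 18 + 2 = hour 20.

20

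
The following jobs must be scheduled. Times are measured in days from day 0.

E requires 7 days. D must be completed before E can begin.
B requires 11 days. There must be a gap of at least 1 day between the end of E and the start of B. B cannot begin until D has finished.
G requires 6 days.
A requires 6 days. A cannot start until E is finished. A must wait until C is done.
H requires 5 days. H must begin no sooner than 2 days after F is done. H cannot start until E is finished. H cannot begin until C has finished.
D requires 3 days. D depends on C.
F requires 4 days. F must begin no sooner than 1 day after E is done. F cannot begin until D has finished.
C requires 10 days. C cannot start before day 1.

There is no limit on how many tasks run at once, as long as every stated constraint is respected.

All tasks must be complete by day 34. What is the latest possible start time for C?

2

Nothing follows A; the deadline of day 34 is its only limit. It must start by 34 − 6 = day 28.
B must finish by day 34; it takes 11 days, so it must start by 34 − 11 = day 23.
To finish by day 34, H (duration 5) must start no later than day 29.
F must finish before H (must start by day 29, minus 2-day gap → day 27). With a 4-day duration, F must start by 27 − 4 = day 23.
E feeds A (must start by day 28); B (must start by day 23, minus 1-day gap → day 22); F (must start by day 23, minus 1-day gap → day 22); H (must start by day 29). Taking the minimum, E must finish by day 22 and start by 22 − 7 = day 15.
For D: B (must start by day 23); E (must start by day 15); F (must start by day 23). The most restrictive is day 15; with a 3-day duration, D must start by day 12.
C feeds A (must start by day 28); D (must start by day 12); H (must start by day 29). Taking the minimum, C must finish by day 12 and start by 12 − 10 = day 2.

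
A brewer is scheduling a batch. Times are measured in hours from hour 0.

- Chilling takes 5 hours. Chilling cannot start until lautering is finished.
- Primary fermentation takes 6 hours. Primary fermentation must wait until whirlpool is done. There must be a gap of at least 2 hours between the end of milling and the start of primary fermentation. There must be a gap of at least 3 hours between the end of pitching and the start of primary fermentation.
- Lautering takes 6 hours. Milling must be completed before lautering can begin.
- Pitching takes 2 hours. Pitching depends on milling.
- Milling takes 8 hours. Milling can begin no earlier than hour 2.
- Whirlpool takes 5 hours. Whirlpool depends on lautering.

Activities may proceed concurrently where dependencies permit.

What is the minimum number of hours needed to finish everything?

Milling cannot begin until its own release at hour 2. It runs from hour 2 to 2 + 8 = hour 10.
Pitching waits on milling (finishes hour 10), so it starts at hour 10 and finishes at 10 + 2 = hour 12.
After milling (finishes hour 10), lautering can start at hour 10 and finishes at hour 16.
Chilling cannot begin until lautering (finishes hour 16). It runs from hour 16 to 16 + 5 = hour 21.
Whirlpool cannot begin until lautering (finishes hour 16). It runs from hour 16 to 16 + 5 = hour 21.
Primary fermentation has to wait for whirlpool (finishes hour 21); milling (finishes hour 10, plus 2-hour gap → hour 12); pitching (finishes hour 12, plus 3-hour gap → hour 15). The latest of these is hour 21, so primary fermentation runs hour 21 to 21 + 6 = hour 27.
All tasks are finished once the last one completes. Finish times: Milling at 10, Lautering at 16, Whirlpool at 21, Chilling at 21, Pitching at 12, Primary fermentation at 27. The latest is hour 27.

27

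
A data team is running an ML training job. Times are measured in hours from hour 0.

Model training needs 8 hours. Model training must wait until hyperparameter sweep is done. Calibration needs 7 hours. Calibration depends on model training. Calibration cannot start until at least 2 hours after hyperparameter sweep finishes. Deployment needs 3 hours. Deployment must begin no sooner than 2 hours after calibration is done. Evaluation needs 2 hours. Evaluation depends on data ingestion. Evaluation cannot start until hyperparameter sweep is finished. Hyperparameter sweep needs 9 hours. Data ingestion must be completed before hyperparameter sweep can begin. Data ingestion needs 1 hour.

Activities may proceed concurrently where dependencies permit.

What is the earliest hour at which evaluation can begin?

10

Data ingestion has no prerequisites, so it starts at hour 0 and finishes at hour 1.
Hyperparameter sweep cannot begin until data ingestion (finishes hour 1). It runs from hour 1 to 1 + 9 = hour 10.
Evaluation waits on data ingestion (finishes hour 1); hyperparameter sweep (finishes hour 10). The latest of these is hour 10, which is the earliest evaluation can start.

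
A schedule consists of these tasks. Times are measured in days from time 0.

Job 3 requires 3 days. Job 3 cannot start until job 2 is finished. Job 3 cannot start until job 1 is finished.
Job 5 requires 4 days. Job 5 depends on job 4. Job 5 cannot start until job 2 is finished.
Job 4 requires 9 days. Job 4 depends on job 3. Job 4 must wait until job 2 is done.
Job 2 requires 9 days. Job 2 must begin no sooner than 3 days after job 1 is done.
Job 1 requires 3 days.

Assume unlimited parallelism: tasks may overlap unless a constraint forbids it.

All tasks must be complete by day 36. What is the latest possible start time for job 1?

Nothing follows job 5; the deadline of day 36 is its only limit. It must start by 36 − 4 = day 32.
Since job 5 (must start by day 32) depends on it, job 4 must finish by day 32. Backing off its 9-day duration gives a latest start of day 23.
Job 3 must finish before job 4 (must start by day 23). With a 3-day duration, job 3 must start by 23 − 3 = day 20.
Job 2 must finish in time for job 3 (must start by day 20); job 4 (must start by day 23); job 5 (must start by day 32). The tightest is day 20, so job 2 must start by 20 − 9 = day 11.
Job 1 feeds job 2 (must start by day 11, minus 3-day gap → day 8); job 3 (must start by day 20). Taking the minimum, job 1 must finish by day 8 and start by 8 − 3 = day 5.

5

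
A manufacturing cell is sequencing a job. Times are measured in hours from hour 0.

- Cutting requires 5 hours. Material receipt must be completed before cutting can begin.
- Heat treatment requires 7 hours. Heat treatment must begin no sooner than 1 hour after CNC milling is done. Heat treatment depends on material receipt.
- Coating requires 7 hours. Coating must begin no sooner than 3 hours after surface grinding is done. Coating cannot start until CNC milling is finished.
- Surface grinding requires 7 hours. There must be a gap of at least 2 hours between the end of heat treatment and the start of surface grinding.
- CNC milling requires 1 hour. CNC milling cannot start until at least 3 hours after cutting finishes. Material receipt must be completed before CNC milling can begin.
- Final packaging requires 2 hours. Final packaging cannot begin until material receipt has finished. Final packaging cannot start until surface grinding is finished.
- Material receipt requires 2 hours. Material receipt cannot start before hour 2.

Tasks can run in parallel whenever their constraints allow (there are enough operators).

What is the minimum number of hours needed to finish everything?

Material receipt cannot begin until its own release at hour 2. It runs from hour 2 to 2 + 2 = hour 4.
Cutting cannot begin until material receipt (finishes hour 4). It runs from hour 4 to 4 + 5 = hour 9.
CNC milling needs all of cutting (finishes hour 9, plus 3-hour gap → hour 12); material receipt (finishes hour 4). That puts its earliest start at hour 12; it finishes at 12 + 1 = hour 13.
For heat treatment: CNC milling (finishes hour 13, plus 1-hour gap → hour 14); material receipt (finishes hour 4). Taking the maximum gives a start of hour 14, and it finishes at 14 + 7 = hour 21.
After heat treatment (finishes hour 21, plus 2-hour gap → hour 23), surface grinding can start at hour 23 and finishes at hour 30.
Final packaging needs all of material receipt (finishes hour 4); surface grinding (finishes hour 30). That puts its earliest start at hour 30; it finishes at 30 + 2 = hour 32.
Coating cannot start until surface grinding (finishes hour 30, plus 3-hour gap → hour 33); CNC milling (finishes hour 13). The controlling bound is hour 33, so coating finishes at 33 + 7 = hour 40.
All tasks are finished once the last one completes. Finish times: Material receipt at 4, Cutting at 9, CNC milling at 13, Heat treatment at 21, Surface grinding at 30, Coating at 40, Final packaging at 32. The latest is hour 40.

40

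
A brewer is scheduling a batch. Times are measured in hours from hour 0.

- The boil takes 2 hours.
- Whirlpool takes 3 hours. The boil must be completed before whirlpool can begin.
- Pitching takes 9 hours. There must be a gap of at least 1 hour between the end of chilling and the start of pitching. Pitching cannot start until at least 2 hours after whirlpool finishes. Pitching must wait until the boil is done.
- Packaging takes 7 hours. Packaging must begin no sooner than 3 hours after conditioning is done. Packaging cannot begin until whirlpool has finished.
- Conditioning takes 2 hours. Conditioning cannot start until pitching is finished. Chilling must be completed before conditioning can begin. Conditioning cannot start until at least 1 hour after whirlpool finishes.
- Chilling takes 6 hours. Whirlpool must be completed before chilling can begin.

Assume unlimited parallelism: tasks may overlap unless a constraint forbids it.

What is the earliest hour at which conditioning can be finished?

The boil has no prerequisites, so it starts at hour 0 and finishes at hour 2.
After the boil (finishes hour 2), whirlpool can start at hour 2 and finishes at hour 5.
Chilling waits on whirlpool (finishes hour 5), so it starts at hour 5 and finishes at 5 + 6 = hour 11.
Pitching has to wait for chilling (finishes hour 11, plus 1-hour gap → hour 12); whirlpool (finishes hour 5, plus 2-hour gap → hour 7); the boil (finishes hour 2). The latest of these is hour 12, so pitching runs hour 12 to 12 + 9 = hour 21.
Conditioning has to wait for pitching (finishes hour 21); chilling (finishes hour 11); whirlpool (finishes hour 5, plus 1-hour gap → hour 6). The latest of these is hour 21, so conditioning runs hour 21 to 21 + 2 = hour 23.

23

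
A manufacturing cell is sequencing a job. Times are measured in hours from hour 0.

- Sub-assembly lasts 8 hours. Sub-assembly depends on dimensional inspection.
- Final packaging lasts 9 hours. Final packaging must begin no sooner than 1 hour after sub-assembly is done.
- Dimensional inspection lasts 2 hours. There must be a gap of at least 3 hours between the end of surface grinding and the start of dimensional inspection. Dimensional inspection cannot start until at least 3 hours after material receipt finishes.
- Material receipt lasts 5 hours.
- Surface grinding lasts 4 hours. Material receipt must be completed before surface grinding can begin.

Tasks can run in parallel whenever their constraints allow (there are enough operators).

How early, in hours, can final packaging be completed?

32

Material receipt can start immediately at hour 0; it finishes at hour 5.
After material receipt (finishes hour 5), surface grinding can start at hour 5 and finishes at hour 9.
Dimensional inspection has to wait for surface grinding (finishes hour 9, plus 3-hour gap → hour 12); material receipt (finishes hour 5, plus 3-hour gap → hour 8). The latest of these is hour 12, so dimensional inspection runs hour 12 to 12 + 2 = hour 14.
Sub-assembly cannot begin until dimensional inspection (finishes hour 14). It runs from hour 14 to 14 + 8 = hour 22.
After sub-assembly (finishes hour 22, plus 1-hour gap → hour 23), final packaging can start at hour 23 and finishes at hour 32.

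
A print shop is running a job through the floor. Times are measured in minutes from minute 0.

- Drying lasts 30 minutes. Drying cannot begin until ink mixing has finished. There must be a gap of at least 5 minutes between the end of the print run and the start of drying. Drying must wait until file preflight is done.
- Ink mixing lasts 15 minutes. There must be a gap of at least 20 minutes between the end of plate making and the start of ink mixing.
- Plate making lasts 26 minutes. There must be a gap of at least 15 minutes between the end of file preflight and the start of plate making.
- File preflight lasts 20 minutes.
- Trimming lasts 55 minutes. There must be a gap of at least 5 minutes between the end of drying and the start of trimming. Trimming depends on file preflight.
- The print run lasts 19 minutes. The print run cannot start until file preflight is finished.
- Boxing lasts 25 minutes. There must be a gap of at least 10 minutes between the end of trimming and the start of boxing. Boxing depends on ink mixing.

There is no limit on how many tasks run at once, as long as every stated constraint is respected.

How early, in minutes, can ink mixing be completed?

96

File preflight can start immediately at minute 0; it finishes at minute 20.
Plate making waits on file preflight (finishes minute 20, plus 15-minute gap → minute 35), so it starts at minute 35 and finishes at 35 + 26 = minute 61.
Ink mixing waits on plate making (finishes minute 61, plus 20-minute gap → minute 81), so it starts at minute 81 and finishes at 81 + 15 = minute 96.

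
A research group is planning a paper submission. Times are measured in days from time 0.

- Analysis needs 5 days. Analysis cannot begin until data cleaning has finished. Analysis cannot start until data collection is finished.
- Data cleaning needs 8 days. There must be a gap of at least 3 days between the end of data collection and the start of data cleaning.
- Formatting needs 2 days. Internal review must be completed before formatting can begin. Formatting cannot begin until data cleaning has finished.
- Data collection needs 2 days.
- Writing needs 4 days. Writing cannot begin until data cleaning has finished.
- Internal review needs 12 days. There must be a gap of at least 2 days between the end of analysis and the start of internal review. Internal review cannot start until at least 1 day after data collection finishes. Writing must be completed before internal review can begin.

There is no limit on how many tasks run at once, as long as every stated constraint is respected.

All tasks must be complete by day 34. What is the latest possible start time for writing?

Formatting has no dependents, so it just needs to finish by day 34. Starting by 34 − 2 = day 32 achieves that.
Internal review has to be done before formatting (must start by day 32). That means finishing by day 32, i.e. starting by 32 − 12 = day 20.
Writing has to be done before internal review (must start by day 20). That means finishing by day 20, i.e. starting by 20 − 4 = day 16.

16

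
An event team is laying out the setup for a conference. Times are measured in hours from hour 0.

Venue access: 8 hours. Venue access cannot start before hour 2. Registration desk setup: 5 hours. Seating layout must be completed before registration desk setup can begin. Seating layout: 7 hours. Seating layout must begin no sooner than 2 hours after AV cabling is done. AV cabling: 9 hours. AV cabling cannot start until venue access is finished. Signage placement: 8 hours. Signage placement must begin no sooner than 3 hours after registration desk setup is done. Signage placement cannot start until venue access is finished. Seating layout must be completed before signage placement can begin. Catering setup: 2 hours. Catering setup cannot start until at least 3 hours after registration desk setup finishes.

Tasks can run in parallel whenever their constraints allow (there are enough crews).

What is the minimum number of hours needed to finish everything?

44

Venue access waits on its own release at hour 2, so it starts at hour 2 and finishes at 2 + 8 = hour 10.
After venue access (finishes hour 10), AV cabling can start at hour 10 and finishes at hour 19.
Seating layout waits on AV cabling (finishes hour 19, plus 2-hour gap → hour 21), so it starts at hour 21 and finishes at 21 + 7 = hour 28.
Registration desk setup cannot begin until seating layout (finishes hour 28). It runs from hour 28 to 28 + 5 = hour 33.
Catering setup cannot begin until registration desk setup (finishes hour 33, plus 3-hour gap → hour 36). It runs from hour 36 to 36 + 2 = hour 38.
Signage placement has to wait for registration desk setup (finishes hour 33, plus 3-hour gap → hour 36); venue access (finishes hour 10); seating layout (finishes hour 28). The latest of these is hour 36, so signage placement runs hour 36 to 36 + 8 = hour 44.
All tasks are finished once the last one completes. Finish times: Venue access at 10, AV cabling at 19, Seating layout at 28, Registration desk setup at 33, Signage placement at 44, Catering setup at 38. The latest is hour 44.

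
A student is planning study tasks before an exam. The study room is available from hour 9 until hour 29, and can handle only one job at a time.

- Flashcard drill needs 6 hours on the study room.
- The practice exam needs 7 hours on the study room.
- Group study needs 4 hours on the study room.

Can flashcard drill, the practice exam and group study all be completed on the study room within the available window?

Yes

The study room window is 29 − 9 = 20 hours.
Running back to back, the jobs need 6 + 7 + 4 = 17 hours on the study room.
Since 17 ≤ 20, they fit within the window.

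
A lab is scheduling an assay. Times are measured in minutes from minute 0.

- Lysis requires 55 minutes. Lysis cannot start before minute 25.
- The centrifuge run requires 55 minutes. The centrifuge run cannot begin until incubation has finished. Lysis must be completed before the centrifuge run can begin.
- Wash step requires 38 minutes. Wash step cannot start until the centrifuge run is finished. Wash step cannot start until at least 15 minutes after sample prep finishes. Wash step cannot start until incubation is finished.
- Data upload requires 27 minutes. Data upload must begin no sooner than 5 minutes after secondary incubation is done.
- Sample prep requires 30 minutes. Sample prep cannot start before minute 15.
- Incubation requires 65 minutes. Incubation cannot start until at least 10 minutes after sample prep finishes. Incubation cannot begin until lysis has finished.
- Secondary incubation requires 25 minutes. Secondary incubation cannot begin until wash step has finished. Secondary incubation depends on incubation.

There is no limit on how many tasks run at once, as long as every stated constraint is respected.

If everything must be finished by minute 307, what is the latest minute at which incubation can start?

92

Data upload must finish by minute 307; it takes 27 minutes, so it must start by 307 − 27 = minute 280.
Secondary incubation must finish before data upload (must start by minute 280, minus 5-minute gap → minute 275). With a 25-minute duration, secondary incubation must start by 275 − 25 = minute 250.
Wash step feeds into secondary incubation (must start by minute 250); so wash step must finish by minute 250 and therefore start by minute 212.
The centrifuge run has to be done before wash step (must start by minute 212). That means finishing by minute 212, i.e. starting by 212 − 55 = minute 157.
Incubation must finish in time for the centrifuge run (must start by minute 157); wash step (must start by minute 212); secondary incubation (must start by minute 250). The tightest is minute 157, so incubation must start by 157 − 65 = minute 92.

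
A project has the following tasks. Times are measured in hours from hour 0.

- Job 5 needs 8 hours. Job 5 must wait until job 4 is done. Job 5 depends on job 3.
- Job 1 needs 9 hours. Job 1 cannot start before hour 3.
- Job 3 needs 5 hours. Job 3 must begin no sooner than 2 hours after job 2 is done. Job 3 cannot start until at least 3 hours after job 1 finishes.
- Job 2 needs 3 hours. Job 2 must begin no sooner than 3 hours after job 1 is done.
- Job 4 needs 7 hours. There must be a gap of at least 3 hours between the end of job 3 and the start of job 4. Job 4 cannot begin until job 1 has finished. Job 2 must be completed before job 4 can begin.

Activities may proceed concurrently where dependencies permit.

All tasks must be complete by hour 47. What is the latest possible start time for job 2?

19

Job 5 has no dependents, so it just needs to finish by hour 47. Starting by 47 − 8 = hour 39 achieves that.
Job 4 feeds into job 5 (must start by hour 39); so job 4 must finish by hour 39 and therefore start by hour 32.
Job 3 must finish in time for job 4 (must start by hour 32, minus 3-hour gap → hour 29); job 5 (must start by hour 39). The tightest is hour 29, so job 3 must start by 29 − 5 = hour 24.
For job 2: job 3 (must start by hour 24, minus 2-hour gap → hour 22); job 4 (must start by hour 32). The most restrictive is hour 22; with a 3-hour duration, job 2 must start by hour 19.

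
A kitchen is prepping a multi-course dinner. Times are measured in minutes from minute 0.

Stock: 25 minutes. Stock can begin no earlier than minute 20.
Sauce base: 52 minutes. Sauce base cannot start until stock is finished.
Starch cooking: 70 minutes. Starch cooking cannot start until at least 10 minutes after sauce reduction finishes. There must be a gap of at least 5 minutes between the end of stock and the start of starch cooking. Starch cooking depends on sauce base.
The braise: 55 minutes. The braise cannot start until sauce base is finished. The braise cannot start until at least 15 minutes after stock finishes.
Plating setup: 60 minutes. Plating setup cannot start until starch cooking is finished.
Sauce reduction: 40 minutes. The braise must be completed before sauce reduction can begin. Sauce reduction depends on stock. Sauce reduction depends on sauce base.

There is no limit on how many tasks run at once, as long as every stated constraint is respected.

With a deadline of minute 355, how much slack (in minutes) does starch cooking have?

23

Stock waits on its own release at minute 20, so it starts at minute 20 and finishes at 20 + 25 = minute 45.
Sauce base waits on stock (finishes minute 45), so it starts at minute 45 and finishes at 45 + 52 = minute 97.
For the braise: sauce base (finishes minute 97); stock (finishes minute 45, plus 15-minute gap → minute 60). Taking the maximum gives a start of minute 97, and it finishes at 97 + 55 = minute 152.
Sauce reduction has to wait for the braise (finishes minute 152); stock (finishes minute 45); sauce base (finishes minute 97). The latest of these is minute 152, so sauce reduction runs minute 152 to 152 + 40 = minute 192.
Starch cooking needs all of sauce reduction (finishes minute 192, plus 10-minute gap → minute 202); stock (finishes minute 45, plus 5-minute gap → minute 50); sauce base (finishes minute 97). That puts its earliest start at minute 202; it finishes at 202 + 70 = minute 272.

Working backward from the deadline:
Plating setup has no dependents, so it just needs to finish by minute 355. Starting by 355 − 60 = minute 295 achieves that.
Starch cooking must finish before plating setup (must start by minute 295). With a 70-minute duration, starch cooking must start by 295 − 70 = minute 225.
So starch cooking can start as early as minute 202 and as late as minute 225, giving 225 − 202 = 23 minutes of slack.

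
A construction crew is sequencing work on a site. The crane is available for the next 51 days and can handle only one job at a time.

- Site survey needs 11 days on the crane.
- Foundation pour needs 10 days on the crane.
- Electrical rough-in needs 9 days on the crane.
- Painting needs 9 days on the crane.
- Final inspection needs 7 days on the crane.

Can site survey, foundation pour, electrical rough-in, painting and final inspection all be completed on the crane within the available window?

Yes

Running back to back, the jobs need 11 + 10 + 9 + 9 + 7 = 46 days on the crane.
Since 46 ≤ 51, they fit within the window.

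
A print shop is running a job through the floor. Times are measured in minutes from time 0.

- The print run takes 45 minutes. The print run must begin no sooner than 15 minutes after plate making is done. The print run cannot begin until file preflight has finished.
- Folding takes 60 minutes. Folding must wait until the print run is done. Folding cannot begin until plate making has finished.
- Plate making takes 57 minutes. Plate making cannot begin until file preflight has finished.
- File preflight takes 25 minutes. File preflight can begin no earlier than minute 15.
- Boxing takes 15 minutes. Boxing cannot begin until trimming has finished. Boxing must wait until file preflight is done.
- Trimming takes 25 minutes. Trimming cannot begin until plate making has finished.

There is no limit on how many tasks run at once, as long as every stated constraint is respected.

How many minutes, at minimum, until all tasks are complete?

217

After its own release at minute 15, file preflight can start at minute 15 and finishes at minute 40.
Plate making cannot begin until file preflight (finishes minute 40). It runs from minute 40 to 40 + 57 = minute 97.
Trimming waits on plate making (finishes minute 97), so it starts at minute 97 and finishes at 97 + 25 = minute 122.
Boxing has to wait for trimming (finishes minute 122); file preflight (finishes minute 40). The latest of these is minute 122, so boxing runs minute 122 to 122 + 15 = minute 137.
The print run needs all of plate making (finishes minute 97, plus 15-minute gap → minute 112); file preflight (finishes minute 40). That puts its earliest start at minute 112; it finishes at 112 + 45 = minute 157.
Folding has to wait for the print run (finishes minute 157); plate making (finishes minute 97). The latest of these is minute 157, so folding runs minute 157 to 157 + 60 = minute 217.
All tasks are finished once the last one completes. Finish times: File preflight at 40, Plate making at 97, The print run at 157, Trimming at 122, Folding at 217, Boxing at 137. The latest is minute 217.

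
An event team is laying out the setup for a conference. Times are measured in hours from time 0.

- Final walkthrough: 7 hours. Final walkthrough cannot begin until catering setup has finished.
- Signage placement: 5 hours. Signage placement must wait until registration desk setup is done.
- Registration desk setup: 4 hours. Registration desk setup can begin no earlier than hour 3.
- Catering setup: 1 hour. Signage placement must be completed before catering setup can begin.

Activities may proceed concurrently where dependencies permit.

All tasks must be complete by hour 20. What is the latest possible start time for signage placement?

Nothing follows final walkthrough; the deadline of hour 20 is its only limit. It must start by 20 − 7 = hour 13.
Since final walkthrough (must start by hour 13) depends on it, catering setup must finish by hour 13. Backing off its 1-hour duration gives a latest start of hour 12.
Signage placement must finish before catering setup (must start by hour 12). With a 5-hour duration, signage placement must start by 12 − 5 = hour 7.

7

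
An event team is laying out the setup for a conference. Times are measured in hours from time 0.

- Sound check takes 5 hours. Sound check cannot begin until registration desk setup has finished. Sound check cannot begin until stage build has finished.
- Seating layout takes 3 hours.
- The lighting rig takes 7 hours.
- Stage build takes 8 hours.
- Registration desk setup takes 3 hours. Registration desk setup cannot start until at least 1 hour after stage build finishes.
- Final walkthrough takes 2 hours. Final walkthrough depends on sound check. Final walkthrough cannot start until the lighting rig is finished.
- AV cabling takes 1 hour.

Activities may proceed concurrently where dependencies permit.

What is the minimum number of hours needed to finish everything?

Seating layout can start immediately at hour 0; it finishes at hour 3.
AV cabling can start immediately at hour 0; it finishes at hour 1.
The lighting rig can start immediately at hour 0; it finishes at hour 7.
Nothing blocks stage build, so it runs from hour 0 to hour 8.
Registration desk setup waits on stage build (finishes hour 8, plus 1-hour gap → hour 9), so it starts at hour 9 and finishes at 9 + 3 = hour 12.
Sound check cannot start until registration desk setup (finishes hour 12); stage build (finishes hour 8). The controlling bound is hour 12, so sound check finishes at 12 + 5 = hour 17.
For final walkthrough: sound check (finishes hour 17); the lighting rig (finishes hour 7). Taking the maximum gives a start of hour 17, and it finishes at 17 + 2 = hour 19.
All tasks are finished once the last one completes. Finish times: Stage build at 8, The lighting rig at 7, AV cabling at 1, Seating layout at 3, Registration desk setup at 12, Sound check at 17, Final walkthrough at 19. The latest is hour 19.

19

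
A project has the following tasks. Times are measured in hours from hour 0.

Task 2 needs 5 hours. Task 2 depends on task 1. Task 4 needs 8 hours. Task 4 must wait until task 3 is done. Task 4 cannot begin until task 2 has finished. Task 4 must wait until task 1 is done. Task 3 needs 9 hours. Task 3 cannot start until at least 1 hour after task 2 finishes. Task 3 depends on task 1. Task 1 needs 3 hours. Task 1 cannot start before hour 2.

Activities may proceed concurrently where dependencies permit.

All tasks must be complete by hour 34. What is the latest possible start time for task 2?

Task 4 must finish by hour 34; it takes 8 hours, so it must start by 34 − 8 = hour 26.
Task 3 has to be done before task 4 (must start by hour 26). That means finishing by hour 26, i.e. starting by 26 − 9 = hour 17.
Task 2 has several dependents: task 3 (must start by hour 17, minus 1-hour gap → hour 16); task 4 (must start by hour 26). The earliest of those limits is hour 16, so task 2 must start by 16 − 5 = hour 11.

11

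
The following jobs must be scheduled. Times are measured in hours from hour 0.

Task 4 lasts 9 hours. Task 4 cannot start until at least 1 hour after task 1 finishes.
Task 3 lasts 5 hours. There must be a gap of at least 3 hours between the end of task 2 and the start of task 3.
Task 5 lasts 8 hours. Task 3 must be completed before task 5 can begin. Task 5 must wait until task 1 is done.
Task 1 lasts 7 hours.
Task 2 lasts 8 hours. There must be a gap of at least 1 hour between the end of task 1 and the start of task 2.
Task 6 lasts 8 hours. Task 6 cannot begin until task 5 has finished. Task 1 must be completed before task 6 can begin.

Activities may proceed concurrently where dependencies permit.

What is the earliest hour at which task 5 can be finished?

Nothing blocks task 1, so it runs from hour 0 to hour 7.
Task 2 waits on task 1 (finishes hour 7, plus 1-hour gap → hour 8), so it starts at hour 8 and finishes at 8 + 8 = hour 16.
Task 3 cannot begin until task 2 (finishes hour 16, plus 3-hour gap → hour 19). It runs from hour 19 to 19 + 5 = hour 24.
Task 5 cannot start until task 3 (finishes hour 24); task 1 (finishes hour 7). The controlling bound is hour 24, so task 5 finishes at 24 + 8 = hour 32.

32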